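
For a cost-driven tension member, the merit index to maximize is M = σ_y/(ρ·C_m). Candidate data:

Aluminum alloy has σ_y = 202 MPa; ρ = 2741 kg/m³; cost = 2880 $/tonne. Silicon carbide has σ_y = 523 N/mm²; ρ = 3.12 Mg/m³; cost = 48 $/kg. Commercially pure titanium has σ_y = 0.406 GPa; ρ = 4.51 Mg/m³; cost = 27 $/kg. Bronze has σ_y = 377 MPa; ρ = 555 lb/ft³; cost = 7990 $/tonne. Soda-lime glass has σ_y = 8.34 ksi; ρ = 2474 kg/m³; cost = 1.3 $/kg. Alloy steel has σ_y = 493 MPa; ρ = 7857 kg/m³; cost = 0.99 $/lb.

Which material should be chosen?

Normalizing units and computing the index:
  aluminum alloy: σ_y = 202.0 MPa, ρ = 2741 kg/m³, cost = 2.880 $/kg
  silicon carbide: σ_y = 523.0 MPa, ρ = 3120 kg/m³, cost = 48.00 $/kg
  commercially pure titanium: σ_y = 406.0 MPa, ρ = 4510 kg/m³, cost = 27.00 $/kg
  bronze: σ_y = 377.0 MPa, ρ = 8890 kg/m³, cost = 7.990 $/kg
  soda-lime glass: σ_y = 57.50 MPa, ρ = 2474 kg/m³, cost = 1.300 $/kg
  alloy steel: σ_y = 493.0 MPa, ρ = 7857 kg/m³, cost = 2.183 $/kg
  alloy steel: M = 28.7 kN·m per $
  aluminum alloy: M = 25.6 kN·m per $
  soda-lime glass: M = 17.9 kN·m per $
  bronze: M = 5.31 kN·m per $
  silicon carbide: M = 3.49 kN·m per $
  commercially pure titanium: M = 3.33 kN·m per $
The maximum is for alloy steel.

alloy steel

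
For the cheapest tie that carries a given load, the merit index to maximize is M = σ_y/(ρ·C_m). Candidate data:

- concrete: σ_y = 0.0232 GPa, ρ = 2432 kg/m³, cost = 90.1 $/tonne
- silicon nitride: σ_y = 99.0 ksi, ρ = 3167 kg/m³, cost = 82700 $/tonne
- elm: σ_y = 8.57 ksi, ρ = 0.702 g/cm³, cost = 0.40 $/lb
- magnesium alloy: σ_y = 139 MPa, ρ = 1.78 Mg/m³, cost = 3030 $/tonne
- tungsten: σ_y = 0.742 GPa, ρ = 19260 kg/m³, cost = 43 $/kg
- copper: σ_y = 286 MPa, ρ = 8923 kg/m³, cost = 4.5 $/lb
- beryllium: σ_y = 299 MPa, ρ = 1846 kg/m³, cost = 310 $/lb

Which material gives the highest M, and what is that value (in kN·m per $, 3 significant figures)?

Putting every candidate on a common basis:
  concrete: σ_y = 23.20 MPa, ρ = 2432 kg/m³, cost = 0.09010 $/kg
  silicon nitride: σ_y = 682.6 MPa, ρ = 3167 kg/m³, cost = 82.70 $/kg
  elm: σ_y = 59.09 MPa, ρ = 702.0 kg/m³, cost = 0.8818 $/kg
  magnesium alloy: σ_y = 139.0 MPa, ρ = 1780 kg/m³, cost = 3.030 $/kg
  tungsten: σ_y = 742.0 MPa, ρ = 19260 kg/m³, cost = 43.00 $/kg
  copper: σ_y = 286.0 MPa, ρ = 8923 kg/m³, cost = 9.921 $/kg
  beryllium: σ_y = 299.0 MPa, ρ = 1846 kg/m³, cost = 683.4 $/kg
  concrete: M = 106 kN·m per $
  elm: M = 95.4 kN·m per $
  magnesium alloy: M = 25.8 kN·m per $
  copper: M = 3.23 kN·m per $
  silicon nitride: M = 2.61 kN·m per $
  tungsten: M = 0.896 kN·m per $
  beryllium: M = 0.237 kN·m per $
Concrete ranks first.

concrete, M = 106 kN·m per $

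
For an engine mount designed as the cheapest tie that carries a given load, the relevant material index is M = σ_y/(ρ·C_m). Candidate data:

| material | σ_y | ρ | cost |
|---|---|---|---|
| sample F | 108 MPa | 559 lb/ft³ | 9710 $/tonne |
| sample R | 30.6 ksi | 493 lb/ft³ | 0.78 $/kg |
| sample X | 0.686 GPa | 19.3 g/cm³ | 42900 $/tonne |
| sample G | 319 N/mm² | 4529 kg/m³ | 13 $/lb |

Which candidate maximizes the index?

sample R

In SI units:
  sample F: σ_y = 108.0 MPa, ρ = 8954 kg/m³, cost = 9.710 $/kg
  sample R: σ_y = 211.0 MPa, ρ = 7897 kg/m³, cost = 0.7800 $/kg
  sample X: σ_y = 686.0 MPa, ρ = 19300 kg/m³, cost = 42.90 $/kg
  sample G: σ_y = 319.0 MPa, ρ = 4529 kg/m³, cost = 28.66 $/kg
  sample R: M = 34.3 kN·m per $
  sample G: M = 2.46 kN·m per $
  sample F: M = 1.24 kN·m per $
  sample X: M = 0.829 kN·m per $
Sample R has the largest M.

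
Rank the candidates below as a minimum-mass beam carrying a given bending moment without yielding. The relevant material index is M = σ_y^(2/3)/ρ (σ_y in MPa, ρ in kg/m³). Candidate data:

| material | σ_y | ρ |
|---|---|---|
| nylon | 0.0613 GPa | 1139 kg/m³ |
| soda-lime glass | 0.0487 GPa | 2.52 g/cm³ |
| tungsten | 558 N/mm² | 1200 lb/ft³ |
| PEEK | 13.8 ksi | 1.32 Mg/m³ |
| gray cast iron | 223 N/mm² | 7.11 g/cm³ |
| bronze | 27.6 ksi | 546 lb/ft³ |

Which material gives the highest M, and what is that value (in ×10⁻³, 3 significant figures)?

PEEK, M = 15.8×10⁻³

Convert each candidate to consistent units, then evaluate M:
  nylon: σ_y = 61.30 MPa, ρ = 1139 kg/m³
  soda-lime glass: σ_y = 48.70 MPa, ρ = 2520 kg/m³
  tungsten: σ_y = 558.0 MPa, ρ = 19220 kg/m³
  PEEK: σ_y = 95.15 MPa, ρ = 1320 kg/m³
  gray cast iron: σ_y = 223.0 MPa, ρ = 7110 kg/m³
  bronze: σ_y = 190.3 MPa, ρ = 8746 kg/m³
  PEEK: M = 15.8×10⁻³
  nylon: M = 13.6×10⁻³
  soda-lime glass: M = 5.29×10⁻³
  gray cast iron: M = 5.17×10⁻³
  bronze: M = 3.78×10⁻³
  tungsten: M = 3.53×10⁻³
Highest index: PEEK.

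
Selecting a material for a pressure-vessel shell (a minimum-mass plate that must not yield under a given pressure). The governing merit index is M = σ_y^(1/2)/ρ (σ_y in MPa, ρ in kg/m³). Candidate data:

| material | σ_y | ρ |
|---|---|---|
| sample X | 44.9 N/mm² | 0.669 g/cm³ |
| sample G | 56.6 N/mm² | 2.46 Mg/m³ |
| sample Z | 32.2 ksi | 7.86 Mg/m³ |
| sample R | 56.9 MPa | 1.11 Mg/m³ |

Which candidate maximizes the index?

sample X

In SI units:
  sample X: σ_y = 44.90 MPa, ρ = 669.0 kg/m³
  sample G: σ_y = 56.60 MPa, ρ = 2460 kg/m³
  sample Z: σ_y = 222.0 MPa, ρ = 7860 kg/m³
  sample R: σ_y = 56.90 MPa, ρ = 1110 kg/m³
  sample X: M = 10.0×10⁻³
  sample R: M = 6.80×10⁻³
  sample G: M = 3.06×10⁻³
  sample Z: M = 1.90×10⁻³
Highest index: sample X.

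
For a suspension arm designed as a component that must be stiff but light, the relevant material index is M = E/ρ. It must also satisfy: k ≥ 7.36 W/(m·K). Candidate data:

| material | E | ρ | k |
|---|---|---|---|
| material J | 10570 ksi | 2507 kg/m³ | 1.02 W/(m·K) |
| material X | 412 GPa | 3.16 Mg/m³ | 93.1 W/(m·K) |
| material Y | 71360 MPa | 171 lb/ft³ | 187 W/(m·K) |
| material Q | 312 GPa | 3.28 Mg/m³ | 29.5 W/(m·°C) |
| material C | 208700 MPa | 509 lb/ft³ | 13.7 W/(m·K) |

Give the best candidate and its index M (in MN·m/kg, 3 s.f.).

material X, M = 130 MN·m/kg

Screen on constraints: k ≥ 7.36 W/(m·K). Survivors: material X, material Y, material Q, material C.
Putting every candidate on a common basis:
  material X: E = 412.0 GPa, ρ = 3160 kg/m³
  material Y: E = 71.36 GPa, ρ = 2739 kg/m³
  material Q: E = 312.0 GPa, ρ = 3280 kg/m³
  material C: E = 208.7 GPa, ρ = 8153 kg/m³
  material X: M = 130 MN·m/kg
  material Q: M = 95.1 MN·m/kg
  material Y: M = 26.1 MN·m/kg
  material C: M = 25.6 MN·m/kg
Highest index: material X.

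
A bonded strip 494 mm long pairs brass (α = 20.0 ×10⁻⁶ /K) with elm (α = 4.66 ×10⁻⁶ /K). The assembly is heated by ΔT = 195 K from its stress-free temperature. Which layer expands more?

α(brass) = 20.0×10⁻⁶/K vs α(elm) = 4.66×10⁻⁶/K.
Higher α expands more for the same ΔT: brass.

brass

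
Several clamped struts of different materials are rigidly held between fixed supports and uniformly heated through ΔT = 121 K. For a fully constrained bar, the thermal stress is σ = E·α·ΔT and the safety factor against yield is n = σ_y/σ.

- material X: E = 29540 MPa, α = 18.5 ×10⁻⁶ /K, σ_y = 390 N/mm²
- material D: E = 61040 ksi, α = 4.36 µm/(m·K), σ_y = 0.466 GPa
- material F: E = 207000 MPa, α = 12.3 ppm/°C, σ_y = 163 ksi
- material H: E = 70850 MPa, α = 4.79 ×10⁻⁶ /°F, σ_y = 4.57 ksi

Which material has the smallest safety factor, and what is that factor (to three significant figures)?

material H, n = 0.426

With everything in SI (GPa, ×10⁻⁶/K, MPa):
  material X: E = 29.54, α = 18.5, σ_y = 390.0 → σ = 66.1 MPa, n = 5.90
  material D: E = 420.9, α = 4.36, σ_y = 466.0 → σ = 222 MPa, n = 2.10
  material F: E = 207.0, α = 12.3, σ_y = 1124 → σ = 308 MPa, n = 3.65
  material H: E = 70.85, α = 8.62, σ_y = 31.51 → σ = 73.9 MPa, n = 0.426
The minimum is material H at n = 0.426.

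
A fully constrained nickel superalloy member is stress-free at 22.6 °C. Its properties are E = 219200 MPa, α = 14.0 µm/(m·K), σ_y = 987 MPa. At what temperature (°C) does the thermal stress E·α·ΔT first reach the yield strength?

344 °C

E = 219200 MPa = 219.2 GPa.
E·α·ΔT = 987.0 MPa ⇒ ΔT = 987.0 / (219.2×10³ × 14.0×10⁻⁶) = 321.6 K.
T = 22.6 + 321.6 = 344.2 °C.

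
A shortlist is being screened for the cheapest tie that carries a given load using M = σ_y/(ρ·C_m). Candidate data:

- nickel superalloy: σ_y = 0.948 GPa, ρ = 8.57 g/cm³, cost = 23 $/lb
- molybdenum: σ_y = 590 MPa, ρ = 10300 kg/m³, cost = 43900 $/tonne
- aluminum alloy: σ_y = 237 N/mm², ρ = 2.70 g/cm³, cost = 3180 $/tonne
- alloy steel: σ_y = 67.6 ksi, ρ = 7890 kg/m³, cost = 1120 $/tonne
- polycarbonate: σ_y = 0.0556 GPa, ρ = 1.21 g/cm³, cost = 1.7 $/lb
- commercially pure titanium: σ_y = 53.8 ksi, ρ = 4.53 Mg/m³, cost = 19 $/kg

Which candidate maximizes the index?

In SI units:
  nickel superalloy: σ_y = 948.0 MPa, ρ = 8570 kg/m³, cost = 50.71 $/kg
  molybdenum: σ_y = 590.0 MPa, ρ = 10300 kg/m³, cost = 43.90 $/kg
  aluminum alloy: σ_y = 237.0 MPa, ρ = 2700 kg/m³, cost = 3.180 $/kg
  alloy steel: σ_y = 466.1 MPa, ρ = 7890 kg/m³, cost = 1.120 $/kg
  polycarbonate: σ_y = 55.60 MPa, ρ = 1210 kg/m³, cost = 3.748 $/kg
  commercially pure titanium: σ_y = 370.9 MPa, ρ = 4530 kg/m³, cost = 19.00 $/kg
  alloy steel: M = 52.7 kN·m per $
  aluminum alloy: M = 27.6 kN·m per $
  polycarbonate: M = 12.3 kN·m per $
  commercially pure titanium: M = 4.31 kN·m per $
  nickel superalloy: M = 2.18 kN·m per $
  molybdenum: M = 1.30 kN·m per $
Alloy steel has the largest M.

alloy steel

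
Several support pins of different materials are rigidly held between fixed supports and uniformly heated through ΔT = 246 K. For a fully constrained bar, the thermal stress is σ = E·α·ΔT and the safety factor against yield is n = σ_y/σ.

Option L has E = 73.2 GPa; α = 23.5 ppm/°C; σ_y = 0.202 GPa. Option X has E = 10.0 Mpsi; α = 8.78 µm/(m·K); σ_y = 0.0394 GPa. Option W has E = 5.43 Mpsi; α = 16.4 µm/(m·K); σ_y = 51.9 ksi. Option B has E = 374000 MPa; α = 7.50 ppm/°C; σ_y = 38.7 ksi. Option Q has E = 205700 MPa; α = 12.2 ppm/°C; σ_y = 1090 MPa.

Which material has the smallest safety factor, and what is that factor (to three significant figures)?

option X, n = 0.265

With everything in SI (GPa, ×10⁻⁶/K, MPa):
  option L: E = 73.20, α = 23.5, σ_y = 202.0 → σ = 423 MPa, n = 0.477
  option X: E = 68.95, α = 8.78, σ_y = 39.40 → σ = 149 MPa, n = 0.265
  option W: E = 37.44, α = 16.4, σ_y = 357.8 → σ = 151 MPa, n = 2.37
  option B: E = 374.0, α = 7.50, σ_y = 266.8 → σ = 690 MPa, n = 0.387
  option Q: E = 205.7, α = 12.2, σ_y = 1090 → σ = 617 MPa, n = 1.77
Smallest n: option X with n = 0.265.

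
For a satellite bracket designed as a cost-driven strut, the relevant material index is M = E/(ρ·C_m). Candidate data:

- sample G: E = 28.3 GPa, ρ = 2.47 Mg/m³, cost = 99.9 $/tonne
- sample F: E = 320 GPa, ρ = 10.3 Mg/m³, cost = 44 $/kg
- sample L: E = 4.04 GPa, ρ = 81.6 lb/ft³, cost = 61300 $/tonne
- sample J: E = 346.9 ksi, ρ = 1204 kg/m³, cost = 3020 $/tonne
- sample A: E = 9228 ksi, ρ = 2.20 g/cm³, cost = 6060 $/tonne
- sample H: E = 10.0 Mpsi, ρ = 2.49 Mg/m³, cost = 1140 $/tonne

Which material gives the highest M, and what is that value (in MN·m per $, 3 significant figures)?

sample G, M = 115 MN·m per $

Putting every candidate on a common basis:
  sample G: E = 28.30 GPa, ρ = 2470 kg/m³, cost = 0.09990 $/kg
  sample F: E = 320.0 GPa, ρ = 10300 kg/m³, cost = 44.00 $/kg
  sample L: E = 4.040 GPa, ρ = 1307 kg/m³, cost = 61.30 $/kg
  sample J: E = 2.392 GPa, ρ = 1204 kg/m³, cost = 3.020 $/kg
  sample A: E = 63.62 GPa, ρ = 2200 kg/m³, cost = 6.060 $/kg
  sample H: E = 68.95 GPa, ρ = 2490 kg/m³, cost = 1.140 $/kg
  sample G: M = 115 MN·m per $
  sample H: M = 24.3 MN·m per $
  sample A: M = 4.77 MN·m per $
  sample F: M = 0.706 MN·m per $
  sample J: M = 0.658 MN·m per $
  sample L: M = 0.0504 MN·m per $
Sample G has the largest M.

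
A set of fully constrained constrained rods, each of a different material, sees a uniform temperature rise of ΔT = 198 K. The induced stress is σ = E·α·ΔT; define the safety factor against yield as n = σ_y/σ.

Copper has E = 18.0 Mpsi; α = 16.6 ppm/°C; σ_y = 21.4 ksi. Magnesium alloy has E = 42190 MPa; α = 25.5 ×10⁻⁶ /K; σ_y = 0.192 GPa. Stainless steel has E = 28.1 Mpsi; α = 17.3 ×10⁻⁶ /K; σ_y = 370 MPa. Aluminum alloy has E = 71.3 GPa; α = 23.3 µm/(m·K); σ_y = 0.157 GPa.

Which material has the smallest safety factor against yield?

copper

With everything in SI (GPa, ×10⁻⁶/K, MPa):
  copper: E = 124.1, α = 16.6, σ_y = 147.5 → σ = 408 MPa, n = 0.362
  magnesium alloy: E = 42.19, α = 25.5, σ_y = 192.0 → σ = 213 MPa, n = 0.901
  stainless steel: E = 193.7, α = 17.3, σ_y = 370.0 → σ = 664 MPa, n = 0.558
  aluminum alloy: E = 71.30, α = 23.3, σ_y = 157.0 → σ = 329 MPa, n = 0.477
The minimum is copper at n = 0.362.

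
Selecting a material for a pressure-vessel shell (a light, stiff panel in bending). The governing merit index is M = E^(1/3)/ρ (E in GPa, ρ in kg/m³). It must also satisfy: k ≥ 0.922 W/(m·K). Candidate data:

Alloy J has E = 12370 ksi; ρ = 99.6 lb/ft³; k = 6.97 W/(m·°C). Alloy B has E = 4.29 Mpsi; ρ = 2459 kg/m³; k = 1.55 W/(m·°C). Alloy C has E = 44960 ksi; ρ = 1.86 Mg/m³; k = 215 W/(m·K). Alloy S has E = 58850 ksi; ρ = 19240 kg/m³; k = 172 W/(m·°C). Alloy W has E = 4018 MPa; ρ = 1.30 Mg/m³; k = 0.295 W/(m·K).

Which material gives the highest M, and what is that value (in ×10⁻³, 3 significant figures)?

Screen on constraints: k ≥ 0.922 W/(m·K). Survivors: alloy J, alloy B, alloy C, alloy S.
Normalizing units and computing the index:
  alloy J: E = 85.29 GPa, ρ = 1595 kg/m³
  alloy B: E = 29.58 GPa, ρ = 2459 kg/m³
  alloy C: E = 310.0 GPa, ρ = 1860 kg/m³
  alloy S: E = 405.8 GPa, ρ = 19240 kg/m³
  alloy C: M = 3.64×10⁻³
  alloy J: M = 2.76×10⁻³
  alloy B: M = 1.26×10⁻³
  alloy S: M = 0.385×10⁻³
Alloy C ranks first.

alloy C, M = 3.64×10⁻³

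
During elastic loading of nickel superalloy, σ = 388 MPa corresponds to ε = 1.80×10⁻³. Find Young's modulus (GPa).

E = σ/ε = 388 MPa / 1.80×10⁻³ = 215600 MPa = 216 GPa.

216 GPa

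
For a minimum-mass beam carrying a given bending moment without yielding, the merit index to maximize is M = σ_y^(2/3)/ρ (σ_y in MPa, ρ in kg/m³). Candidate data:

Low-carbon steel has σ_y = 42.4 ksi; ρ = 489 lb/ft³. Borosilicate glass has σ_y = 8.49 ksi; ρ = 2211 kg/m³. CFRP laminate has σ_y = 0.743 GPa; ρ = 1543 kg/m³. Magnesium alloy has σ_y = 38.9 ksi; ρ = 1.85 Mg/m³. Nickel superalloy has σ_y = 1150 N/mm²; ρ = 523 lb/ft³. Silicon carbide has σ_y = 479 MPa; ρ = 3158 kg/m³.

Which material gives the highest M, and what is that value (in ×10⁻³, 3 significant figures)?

CFRP laminate, M = 53.2×10⁻³

Normalizing units and computing the index:
  low-carbon steel: σ_y = 292.3 MPa, ρ = 7833 kg/m³
  borosilicate glass: σ_y = 58.54 MPa, ρ = 2211 kg/m³
  CFRP laminate: σ_y = 743.0 MPa, ρ = 1543 kg/m³
  magnesium alloy: σ_y = 268.2 MPa, ρ = 1850 kg/m³
  nickel superalloy: σ_y = 1150 MPa, ρ = 8378 kg/m³
  silicon carbide: σ_y = 479.0 MPa, ρ = 3158 kg/m³
  CFRP laminate: M = 53.2×10⁻³
  magnesium alloy: M = 22.5×10⁻³
  silicon carbide: M = 19.4×10⁻³
  nickel superalloy: M = 13.1×10⁻³
  borosilicate glass: M = 6.82×10⁻³
  low-carbon steel: M = 5.62×10⁻³
CFRP laminate has the largest M.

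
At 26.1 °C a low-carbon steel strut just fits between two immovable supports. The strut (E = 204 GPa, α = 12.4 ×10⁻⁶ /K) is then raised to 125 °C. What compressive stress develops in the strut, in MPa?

ΔT = 98.90 K. Constrained thermal stress σ = E·α·ΔT = 204.0×10³ MPa × 12.4×10⁻⁶ × 98.90 = 250 MPa (compressive).

250 MPa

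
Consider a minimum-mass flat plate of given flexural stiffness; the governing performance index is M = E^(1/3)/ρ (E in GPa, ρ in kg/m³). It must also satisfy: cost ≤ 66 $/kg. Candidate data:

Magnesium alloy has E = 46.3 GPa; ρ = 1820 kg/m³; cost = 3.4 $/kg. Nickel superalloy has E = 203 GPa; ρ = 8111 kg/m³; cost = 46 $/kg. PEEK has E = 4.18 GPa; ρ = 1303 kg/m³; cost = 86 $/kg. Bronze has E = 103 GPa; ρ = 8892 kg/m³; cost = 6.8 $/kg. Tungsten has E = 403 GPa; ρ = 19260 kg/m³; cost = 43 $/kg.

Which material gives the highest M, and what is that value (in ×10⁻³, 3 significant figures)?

magnesium alloy, M = 1.97×10⁻³

Screen on constraints: cost ≤ 66 $/kg. Survivors: magnesium alloy, nickel superalloy, bronze, tungsten.
Computing M directly (units already consistent):
  magnesium alloy: M = 1.97×10⁻³
  nickel superalloy: M = 0.725×10⁻³
  bronze: M = 0.527×10⁻³
  tungsten: M = 0.384×10⁻³
Highest index: magnesium alloy.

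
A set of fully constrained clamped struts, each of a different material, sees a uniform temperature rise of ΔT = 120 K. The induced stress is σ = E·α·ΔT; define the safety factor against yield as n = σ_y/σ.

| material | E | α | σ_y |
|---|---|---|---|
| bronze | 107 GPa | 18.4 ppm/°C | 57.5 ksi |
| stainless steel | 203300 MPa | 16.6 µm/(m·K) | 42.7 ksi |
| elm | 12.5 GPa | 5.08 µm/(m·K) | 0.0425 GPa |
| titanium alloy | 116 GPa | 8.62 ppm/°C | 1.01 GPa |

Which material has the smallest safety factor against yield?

stainless steel

In consistent units (E in GPa, α in ×10⁻⁶/K, σ_y in MPa):
  bronze: E = 107.0, α = 18.4, σ_y = 396.4 → σ = 236 MPa, n = 1.68
  stainless steel: E = 203.3, α = 16.6, σ_y = 294.4 → σ = 405 MPa, n = 0.727
  elm: E = 12.50, α = 5.08, σ_y = 42.50 → σ = 7.62 MPa, n = 5.58
  titanium alloy: E = 116.0, α = 8.62, σ_y = 1010 → σ = 120 MPa, n = 8.42
Smallest n: stainless steel with n = 0.727.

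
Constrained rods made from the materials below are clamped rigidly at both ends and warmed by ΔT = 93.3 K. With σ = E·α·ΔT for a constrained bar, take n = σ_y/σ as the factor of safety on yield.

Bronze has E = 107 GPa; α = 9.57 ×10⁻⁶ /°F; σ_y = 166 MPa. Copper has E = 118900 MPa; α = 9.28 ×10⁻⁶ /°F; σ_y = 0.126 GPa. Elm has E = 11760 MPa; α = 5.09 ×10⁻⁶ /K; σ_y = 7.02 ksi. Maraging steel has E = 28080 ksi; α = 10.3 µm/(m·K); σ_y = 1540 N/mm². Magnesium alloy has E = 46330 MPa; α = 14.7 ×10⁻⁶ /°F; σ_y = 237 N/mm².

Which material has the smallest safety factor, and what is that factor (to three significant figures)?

copper, n = 0.680

With everything in SI (GPa, ×10⁻⁶/K, MPa):
  bronze: E = 107.0, α = 17.2, σ_y = 166.0 → σ = 172 MPa, n = 0.965
  copper: E = 118.9, α = 16.7, σ_y = 126.0 → σ = 185 MPa, n = 0.680
  elm: E = 11.76, α = 5.09, σ_y = 48.40 → σ = 5.58 MPa, n = 8.67
  maraging steel: E = 193.6, α = 10.3, σ_y = 1540 → σ = 186 MPa, n = 8.28
  magnesium alloy: E = 46.33, α = 26.5, σ_y = 237.0 → σ = 114 MPa, n = 2.07
Smallest n: copper with n = 0.680.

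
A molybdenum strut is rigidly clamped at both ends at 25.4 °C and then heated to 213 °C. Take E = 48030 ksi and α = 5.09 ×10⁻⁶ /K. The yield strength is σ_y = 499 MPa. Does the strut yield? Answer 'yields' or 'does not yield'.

E = 48030 ksi = 331.2 GPa.
ΔT = 187.6 K. Constrained thermal stress σ = E·α·ΔT = 331.2×10³ MPa × 5.09×10⁻⁶ × 187.6 = 316 MPa (compressive).
Compare to σ_y = 499 MPa: σ < σ_y, so it does not yield.

does not yield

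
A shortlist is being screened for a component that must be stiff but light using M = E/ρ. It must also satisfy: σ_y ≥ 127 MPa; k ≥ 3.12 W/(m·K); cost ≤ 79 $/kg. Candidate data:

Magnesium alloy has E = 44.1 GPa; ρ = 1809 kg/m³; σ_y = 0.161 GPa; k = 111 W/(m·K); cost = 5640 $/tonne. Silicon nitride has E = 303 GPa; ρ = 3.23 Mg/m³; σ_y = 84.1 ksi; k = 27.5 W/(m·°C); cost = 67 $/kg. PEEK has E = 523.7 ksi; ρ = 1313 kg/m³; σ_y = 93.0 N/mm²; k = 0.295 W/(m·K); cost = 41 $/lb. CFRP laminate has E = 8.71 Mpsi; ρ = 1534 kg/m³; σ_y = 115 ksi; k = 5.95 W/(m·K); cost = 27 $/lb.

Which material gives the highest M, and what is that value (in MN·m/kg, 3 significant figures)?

Screen on constraints: σ_y ≥ 127 MPa; k ≥ 3.12 W/(m·K); cost ≤ 79 $/kg. Survivors: magnesium alloy, silicon nitride, CFRP laminate.
Convert each candidate to consistent units, then evaluate M:
  magnesium alloy: E = 44.10 GPa, ρ = 1809 kg/m³
  silicon nitride: E = 303.0 GPa, ρ = 3230 kg/m³
  CFRP laminate: E = 60.05 GPa, ρ = 1534 kg/m³
  silicon nitride: M = 93.8 MN·m/kg
  CFRP laminate: M = 39.1 MN·m/kg
  magnesium alloy: M = 24.4 MN·m/kg
Silicon nitride has the largest M.

silicon nitride, M = 93.8 MN·m/kg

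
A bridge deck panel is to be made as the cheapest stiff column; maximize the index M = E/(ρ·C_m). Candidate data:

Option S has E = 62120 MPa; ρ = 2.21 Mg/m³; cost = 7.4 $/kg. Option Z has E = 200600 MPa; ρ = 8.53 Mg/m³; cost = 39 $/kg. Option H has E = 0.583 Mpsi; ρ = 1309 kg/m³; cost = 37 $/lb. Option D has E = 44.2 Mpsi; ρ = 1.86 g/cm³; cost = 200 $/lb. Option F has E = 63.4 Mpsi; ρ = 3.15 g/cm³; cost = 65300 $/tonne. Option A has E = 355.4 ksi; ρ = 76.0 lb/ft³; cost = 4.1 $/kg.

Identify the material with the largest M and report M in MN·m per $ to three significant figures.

Convert each candidate to consistent units, then evaluate M:
  option S: E = 62.12 GPa, ρ = 2210 kg/m³, cost = 7.400 $/kg
  option Z: E = 200.6 GPa, ρ = 8530 kg/m³, cost = 39.00 $/kg
  option H: E = 4.020 GPa, ρ = 1309 kg/m³, cost = 81.57 $/kg
  option D: E = 304.7 GPa, ρ = 1860 kg/m³, cost = 440.9 $/kg
  option F: E = 437.1 GPa, ρ = 3150 kg/m³, cost = 65.30 $/kg
  option A: E = 2.450 GPa, ρ = 1217 kg/m³, cost = 4.100 $/kg
  option S: M = 3.80 MN·m per $
  option F: M = 2.13 MN·m per $
  option Z: M = 0.603 MN·m per $
  option A: M = 0.491 MN·m per $
  option D: M = 0.372 MN·m per $
  option H: M = 0.0376 MN·m per $
Option S has the largest M.

option S, M = 3.80 MN·m per $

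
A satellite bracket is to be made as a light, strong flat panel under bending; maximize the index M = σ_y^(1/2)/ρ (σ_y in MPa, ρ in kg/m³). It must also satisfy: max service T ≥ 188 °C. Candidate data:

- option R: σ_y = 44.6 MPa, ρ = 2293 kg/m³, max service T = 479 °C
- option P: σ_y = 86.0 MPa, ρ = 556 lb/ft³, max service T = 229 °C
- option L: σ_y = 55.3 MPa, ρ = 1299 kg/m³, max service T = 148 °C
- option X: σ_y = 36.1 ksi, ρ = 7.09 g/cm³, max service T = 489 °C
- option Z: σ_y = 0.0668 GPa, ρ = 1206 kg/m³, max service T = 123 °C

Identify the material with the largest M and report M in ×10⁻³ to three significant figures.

option R, M = 2.91×10⁻³

Screen on constraints: max service T ≥ 188 °C. Survivors: option R, option P, option X.
Putting every candidate on a common basis:
  option R: σ_y = 44.60 MPa, ρ = 2293 kg/m³
  option P: σ_y = 86.00 MPa, ρ = 8906 kg/m³
  option X: σ_y = 248.9 MPa, ρ = 7090 kg/m³
  option R: M = 2.91×10⁻³
  option X: M = 2.23×10⁻³
  option P: M = 1.04×10⁻³
Option R ranks first.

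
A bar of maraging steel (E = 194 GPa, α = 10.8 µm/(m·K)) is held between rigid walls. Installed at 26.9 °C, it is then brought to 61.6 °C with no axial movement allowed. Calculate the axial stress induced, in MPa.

ΔT = 34.70 K. Constrained thermal stress σ = E·α·ΔT = 194.0×10³ MPa × 10.8×10⁻⁶ × 34.70 = 72.7 MPa (compressive).

72.7 MPa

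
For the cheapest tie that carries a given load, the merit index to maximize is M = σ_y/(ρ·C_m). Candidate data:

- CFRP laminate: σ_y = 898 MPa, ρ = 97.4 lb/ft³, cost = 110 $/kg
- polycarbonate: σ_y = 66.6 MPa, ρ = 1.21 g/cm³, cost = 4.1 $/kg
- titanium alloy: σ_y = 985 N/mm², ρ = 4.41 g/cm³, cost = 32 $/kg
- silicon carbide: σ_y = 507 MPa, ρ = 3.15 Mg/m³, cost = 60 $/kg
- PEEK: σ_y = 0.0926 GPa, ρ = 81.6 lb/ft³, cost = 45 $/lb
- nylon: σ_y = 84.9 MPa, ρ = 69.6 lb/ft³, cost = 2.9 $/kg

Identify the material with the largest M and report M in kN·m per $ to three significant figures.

nylon, M = 26.3 kN·m per $

In SI units:
  CFRP laminate: σ_y = 898.0 MPa, ρ = 1560 kg/m³, cost = 110.0 $/kg
  polycarbonate: σ_y = 66.60 MPa, ρ = 1210 kg/m³, cost = 4.100 $/kg
  titanium alloy: σ_y = 985.0 MPa, ρ = 4410 kg/m³, cost = 32.00 $/kg
  silicon carbide: σ_y = 507.0 MPa, ρ = 3150 kg/m³, cost = 60.00 $/kg
  PEEK: σ_y = 92.60 MPa, ρ = 1307 kg/m³, cost = 99.21 $/kg
  nylon: σ_y = 84.90 MPa, ρ = 1115 kg/m³, cost = 2.900 $/kg
  nylon: M = 26.3 kN·m per $
  polycarbonate: M = 13.4 kN·m per $
  titanium alloy: M = 6.98 kN·m per $
  CFRP laminate: M = 5.23 kN·m per $
  silicon carbide: M = 2.68 kN·m per $
  PEEK: M = 0.714 kN·m per $
Nylon has the largest M.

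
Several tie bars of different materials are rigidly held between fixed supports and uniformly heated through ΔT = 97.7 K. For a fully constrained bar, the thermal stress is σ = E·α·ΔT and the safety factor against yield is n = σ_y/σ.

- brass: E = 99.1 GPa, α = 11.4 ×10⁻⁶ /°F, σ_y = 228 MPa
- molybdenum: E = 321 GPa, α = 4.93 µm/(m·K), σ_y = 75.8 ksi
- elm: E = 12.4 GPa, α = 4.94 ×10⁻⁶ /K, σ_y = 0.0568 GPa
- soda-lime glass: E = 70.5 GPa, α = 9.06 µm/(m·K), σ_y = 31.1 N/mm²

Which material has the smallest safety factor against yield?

soda-lime glass

Converting E to GPa, α to ×10⁻⁶/K, σ_y to MPa, then σ and n for each:
  brass: E = 99.10, α = 20.5, σ_y = 228.0 → σ = 199 MPa, n = 1.15
  molybdenum: E = 321.0, α = 4.93, σ_y = 522.6 → σ = 155 MPa, n = 3.38
  elm: E = 12.40, α = 4.94, σ_y = 56.80 → σ = 5.98 MPa, n = 9.49
  soda-lime glass: E = 70.50, α = 9.06, σ_y = 31.10 → σ = 62.4 MPa, n = 0.498
The minimum is soda-lime glass at n = 0.498.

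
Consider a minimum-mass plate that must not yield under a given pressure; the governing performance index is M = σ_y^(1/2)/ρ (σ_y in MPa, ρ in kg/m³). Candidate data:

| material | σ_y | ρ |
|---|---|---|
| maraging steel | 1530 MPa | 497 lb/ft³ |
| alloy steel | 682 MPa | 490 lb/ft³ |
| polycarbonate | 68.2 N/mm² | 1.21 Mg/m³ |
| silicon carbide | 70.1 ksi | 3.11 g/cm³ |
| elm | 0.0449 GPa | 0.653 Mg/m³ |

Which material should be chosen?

Putting every candidate on a common basis:
  maraging steel: σ_y = 1530 MPa, ρ = 7961 kg/m³
  alloy steel: σ_y = 682.0 MPa, ρ = 7849 kg/m³
  polycarbonate: σ_y = 68.20 MPa, ρ = 1210 kg/m³
  silicon carbide: σ_y = 483.3 MPa, ρ = 3110 kg/m³
  elm: σ_y = 44.90 MPa, ρ = 653.0 kg/m³
  elm: M = 10.3×10⁻³
  silicon carbide: M = 7.07×10⁻³
  polycarbonate: M = 6.83×10⁻³
  maraging steel: M = 4.91×10⁻³
  alloy steel: M = 3.33×10⁻³
Elm ranks first.

elm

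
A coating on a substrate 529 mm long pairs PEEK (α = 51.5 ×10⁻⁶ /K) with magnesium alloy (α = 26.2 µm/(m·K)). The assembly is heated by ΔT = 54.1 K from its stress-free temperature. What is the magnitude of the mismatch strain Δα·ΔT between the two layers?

Δα = |51.5 − 26.2|×10⁻⁶/K = 25.3×10⁻⁶/K.
Mismatch strain = Δα·ΔT = 25.3×10⁻⁶ × 54.1 = 1.37×10⁻³.

1.37×10⁻³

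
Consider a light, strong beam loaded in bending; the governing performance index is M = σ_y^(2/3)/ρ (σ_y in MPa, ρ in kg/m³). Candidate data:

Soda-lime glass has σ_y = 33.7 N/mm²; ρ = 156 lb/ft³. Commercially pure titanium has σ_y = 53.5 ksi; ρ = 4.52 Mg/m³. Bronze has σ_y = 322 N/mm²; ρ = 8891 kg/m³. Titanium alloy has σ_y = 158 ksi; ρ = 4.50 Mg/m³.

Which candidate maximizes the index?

titanium alloy

Putting every candidate on a common basis:
  soda-lime glass: σ_y = 33.70 MPa, ρ = 2499 kg/m³
  commercially pure titanium: σ_y = 368.9 MPa, ρ = 4520 kg/m³
  bronze: σ_y = 322.0 MPa, ρ = 8891 kg/m³
  titanium alloy: σ_y = 1089 MPa, ρ = 4500 kg/m³
  titanium alloy: M = 23.5×10⁻³
  commercially pure titanium: M = 11.4×10⁻³
  bronze: M = 5.28×10⁻³
  soda-lime glass: M = 4.18×10⁻³
Highest index: titanium alloy.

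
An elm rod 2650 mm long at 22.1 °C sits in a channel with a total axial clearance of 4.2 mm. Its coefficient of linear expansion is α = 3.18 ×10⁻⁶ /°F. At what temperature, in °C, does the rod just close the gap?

α = 3.18×10⁻⁶/°F × 9/5 = 5.72×10⁻⁶/K.
α·L₀·ΔT = 4.2 mm ⇒ ΔT = 4.2 / (5.72×10⁻⁶ × 2650.0) = 276.9 K.
T = 22.1 + 276.9 = 299.0 °C.

299 °C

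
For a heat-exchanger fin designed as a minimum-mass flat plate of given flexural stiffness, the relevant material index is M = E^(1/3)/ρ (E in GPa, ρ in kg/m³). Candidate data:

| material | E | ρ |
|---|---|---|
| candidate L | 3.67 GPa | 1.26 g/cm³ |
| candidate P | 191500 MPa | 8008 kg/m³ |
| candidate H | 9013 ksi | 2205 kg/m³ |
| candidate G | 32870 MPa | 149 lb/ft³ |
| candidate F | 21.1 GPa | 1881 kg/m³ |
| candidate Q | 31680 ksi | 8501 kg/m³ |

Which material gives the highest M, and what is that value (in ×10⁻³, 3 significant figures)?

candidate H, M = 1.80×10⁻³

After converting to SI:
  candidate L: E = 3.670 GPa, ρ = 1260 kg/m³
  candidate P: E = 191.5 GPa, ρ = 8008 kg/m³
  candidate H: E = 62.14 GPa, ρ = 2205 kg/m³
  candidate G: E = 32.87 GPa, ρ = 2387 kg/m³
  candidate F: E = 21.10 GPa, ρ = 1881 kg/m³
  candidate Q: E = 218.4 GPa, ρ = 8501 kg/m³
  candidate H: M = 1.80×10⁻³
  candidate F: M = 1.47×10⁻³
  candidate G: M = 1.34×10⁻³
  candidate L: M = 1.22×10⁻³
  candidate P: M = 0.720×10⁻³
  candidate Q: M = 0.708×10⁻³
Highest index: candidate H.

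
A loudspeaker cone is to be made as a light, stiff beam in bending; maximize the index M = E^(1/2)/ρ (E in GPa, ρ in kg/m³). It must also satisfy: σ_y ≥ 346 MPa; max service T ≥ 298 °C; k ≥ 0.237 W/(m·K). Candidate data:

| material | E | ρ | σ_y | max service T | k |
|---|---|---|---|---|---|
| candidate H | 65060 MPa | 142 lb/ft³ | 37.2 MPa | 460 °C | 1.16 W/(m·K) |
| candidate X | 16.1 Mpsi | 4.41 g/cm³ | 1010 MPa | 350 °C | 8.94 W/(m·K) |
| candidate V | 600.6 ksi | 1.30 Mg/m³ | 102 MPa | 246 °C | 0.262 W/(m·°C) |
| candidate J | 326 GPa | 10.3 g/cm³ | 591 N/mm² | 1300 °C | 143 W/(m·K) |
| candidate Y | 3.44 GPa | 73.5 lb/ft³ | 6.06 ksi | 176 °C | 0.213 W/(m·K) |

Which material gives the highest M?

candidate X

Screen on constraints: σ_y ≥ 346 MPa; max service T ≥ 298 °C; k ≥ 0.237 W/(m·K). Survivors: candidate X, candidate J.
Normalizing units and computing the index:
  candidate X: E = 111.0 GPa, ρ = 4410 kg/m³
  candidate J: E = 326.0 GPa, ρ = 10300 kg/m³
  candidate X: M = 2.39×10⁻³
  candidate J: M = 1.75×10⁻³
Candidate X ranks first.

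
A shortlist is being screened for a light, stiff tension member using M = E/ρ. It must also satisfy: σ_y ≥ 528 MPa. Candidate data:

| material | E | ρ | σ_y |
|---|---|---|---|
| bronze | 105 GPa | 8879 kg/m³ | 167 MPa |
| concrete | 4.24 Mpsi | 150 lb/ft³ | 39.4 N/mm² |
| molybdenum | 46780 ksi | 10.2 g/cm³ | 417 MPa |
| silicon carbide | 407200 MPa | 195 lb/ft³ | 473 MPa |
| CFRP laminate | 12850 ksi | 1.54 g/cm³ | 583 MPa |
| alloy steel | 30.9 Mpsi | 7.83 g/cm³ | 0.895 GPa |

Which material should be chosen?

CFRP laminate

Screen on constraints: σ_y ≥ 528 MPa. Survivors: CFRP laminate, alloy steel.
Convert each candidate to consistent units, then evaluate M:
  CFRP laminate: E = 88.60 GPa, ρ = 1540 kg/m³
  alloy steel: E = 213.0 GPa, ρ = 7830 kg/m³
  CFRP laminate: M = 57.5 MN·m/kg
  alloy steel: M = 27.2 MN·m/kg
CFRP laminate ranks first.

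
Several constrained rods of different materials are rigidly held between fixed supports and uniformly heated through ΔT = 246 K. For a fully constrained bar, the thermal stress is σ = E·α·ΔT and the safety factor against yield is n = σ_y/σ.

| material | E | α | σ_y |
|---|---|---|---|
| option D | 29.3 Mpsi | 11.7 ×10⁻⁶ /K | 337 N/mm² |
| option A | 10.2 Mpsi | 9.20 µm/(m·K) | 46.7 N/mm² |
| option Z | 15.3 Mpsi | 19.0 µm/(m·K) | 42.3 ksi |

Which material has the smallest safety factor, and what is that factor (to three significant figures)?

Converting E to GPa, α to ×10⁻⁶/K, σ_y to MPa, then σ and n for each:
  option D: E = 202.0, α = 11.7, σ_y = 337.0 → σ = 581 MPa, n = 0.580
  option A: E = 70.33, α = 9.20, σ_y = 46.70 → σ = 159 MPa, n = 0.293
  option Z: E = 105.5, α = 19.0, σ_y = 291.6 → σ = 493 MPa, n = 0.592
The minimum is option A at n = 0.293.

option A, n = 0.293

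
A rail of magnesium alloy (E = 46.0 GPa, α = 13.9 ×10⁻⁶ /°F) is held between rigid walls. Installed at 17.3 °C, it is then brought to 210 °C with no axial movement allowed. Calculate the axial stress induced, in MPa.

α = 13.9×10⁻⁶/°F × 9/5 = 25.0×10⁻⁶/K.
ΔT = 192.7 K. Constrained thermal stress σ = E·α·ΔT = 46.00×10³ MPa × 25.0×10⁻⁶ × 192.7 = 222 MPa (compressive).

222 MPa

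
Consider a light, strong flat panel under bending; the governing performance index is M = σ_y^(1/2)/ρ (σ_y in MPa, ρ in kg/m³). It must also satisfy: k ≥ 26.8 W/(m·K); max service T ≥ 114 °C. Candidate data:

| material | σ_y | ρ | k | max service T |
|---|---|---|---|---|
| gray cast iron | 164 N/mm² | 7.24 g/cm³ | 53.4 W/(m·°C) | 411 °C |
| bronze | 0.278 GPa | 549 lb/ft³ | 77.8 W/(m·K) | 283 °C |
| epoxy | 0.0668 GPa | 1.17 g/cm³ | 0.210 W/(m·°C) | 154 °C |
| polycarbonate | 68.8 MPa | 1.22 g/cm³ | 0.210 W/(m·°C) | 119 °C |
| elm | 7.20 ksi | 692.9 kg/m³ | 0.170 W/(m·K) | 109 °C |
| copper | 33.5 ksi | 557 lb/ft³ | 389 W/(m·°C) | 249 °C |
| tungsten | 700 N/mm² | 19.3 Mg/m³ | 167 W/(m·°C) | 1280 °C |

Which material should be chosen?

bronze

Screen on constraints: k ≥ 26.8 W/(m·K); max service T ≥ 114 °C. Survivors: gray cast iron, bronze, copper, tungsten.
Convert each candidate to consistent units, then evaluate M:
  gray cast iron: σ_y = 164.0 MPa, ρ = 7240 kg/m³
  bronze: σ_y = 278.0 MPa, ρ = 8794 kg/m³
  copper: σ_y = 231.0 MPa, ρ = 8922 kg/m³
  tungsten: σ_y = 700.0 MPa, ρ = 19300 kg/m³
  bronze: M = 1.90×10⁻³
  gray cast iron: M = 1.77×10⁻³
  copper: M = 1.70×10⁻³
  tungsten: M = 1.37×10⁻³
Bronze ranks first.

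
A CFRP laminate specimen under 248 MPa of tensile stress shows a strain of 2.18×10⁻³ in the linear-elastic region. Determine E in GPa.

E = σ/ε = 248 MPa / 2.18×10⁻³ = 113800 MPa = 114 GPa.

114 GPa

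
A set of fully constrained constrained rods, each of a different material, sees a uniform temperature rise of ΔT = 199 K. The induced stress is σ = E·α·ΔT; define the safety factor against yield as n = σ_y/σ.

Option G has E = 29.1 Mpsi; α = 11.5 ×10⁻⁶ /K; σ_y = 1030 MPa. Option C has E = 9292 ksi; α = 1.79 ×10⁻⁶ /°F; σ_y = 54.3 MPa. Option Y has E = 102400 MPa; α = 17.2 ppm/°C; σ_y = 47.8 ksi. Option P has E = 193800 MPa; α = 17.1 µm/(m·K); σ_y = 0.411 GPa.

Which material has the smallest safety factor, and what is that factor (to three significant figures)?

Per material, after unit conversion:
  option G: E = 200.6, α = 11.5, σ_y = 1030 → σ = 459 MPa, n = 2.24
  option C: E = 64.07, α = 3.22, σ_y = 54.30 → σ = 41.1 MPa, n = 1.32
  option Y: E = 102.4, α = 17.2, σ_y = 329.6 → σ = 350 MPa, n = 0.940
  option P: E = 193.8, α = 17.1, σ_y = 411.0 → σ = 659 MPa, n = 0.623
Smallest n: option P with n = 0.623.

option P, n = 0.623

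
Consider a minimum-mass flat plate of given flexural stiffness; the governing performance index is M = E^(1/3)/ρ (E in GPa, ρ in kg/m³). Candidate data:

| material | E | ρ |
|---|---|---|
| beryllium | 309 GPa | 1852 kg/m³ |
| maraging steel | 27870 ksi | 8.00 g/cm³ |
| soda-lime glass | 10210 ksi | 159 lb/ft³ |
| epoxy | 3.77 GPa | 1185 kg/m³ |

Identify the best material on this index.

beryllium

In SI units:
  beryllium: E = 309.0 GPa, ρ = 1852 kg/m³
  maraging steel: E = 192.2 GPa, ρ = 8000 kg/m³
  soda-lime glass: E = 70.40 GPa, ρ = 2547 kg/m³
  epoxy: E = 3.770 GPa, ρ = 1185 kg/m³
  beryllium: M = 3.65×10⁻³
  soda-lime glass: M = 1.62×10⁻³
  epoxy: M = 1.31×10⁻³
  maraging steel: M = 0.721×10⁻³
Highest index: beryllium.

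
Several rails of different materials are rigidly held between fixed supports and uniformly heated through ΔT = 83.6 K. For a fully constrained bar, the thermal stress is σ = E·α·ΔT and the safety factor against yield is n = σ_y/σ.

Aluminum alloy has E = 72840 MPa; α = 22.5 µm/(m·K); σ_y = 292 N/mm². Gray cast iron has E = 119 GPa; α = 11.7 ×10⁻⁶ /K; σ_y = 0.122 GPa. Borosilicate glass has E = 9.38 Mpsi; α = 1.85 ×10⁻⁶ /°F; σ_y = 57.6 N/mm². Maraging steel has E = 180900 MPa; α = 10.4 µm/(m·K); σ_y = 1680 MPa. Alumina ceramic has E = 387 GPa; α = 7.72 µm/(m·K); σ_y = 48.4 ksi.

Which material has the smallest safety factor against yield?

gray cast iron

Per material, after unit conversion:
  aluminum alloy: E = 72.84, α = 22.5, σ_y = 292.0 → σ = 137 MPa, n = 2.13
  gray cast iron: E = 119.0, α = 11.7, σ_y = 122.0 → σ = 116 MPa, n = 1.05
  borosilicate glass: E = 64.67, α = 3.33, σ_y = 57.60 → σ = 18.0 MPa, n = 3.20
  maraging steel: E = 180.9, α = 10.4, σ_y = 1680 → σ = 157 MPa, n = 10.7
  alumina ceramic: E = 387.0, α = 7.72, σ_y = 333.7 → σ = 250 MPa, n = 1.34
Gray cast iron has the lowest safety factor, n = 1.05.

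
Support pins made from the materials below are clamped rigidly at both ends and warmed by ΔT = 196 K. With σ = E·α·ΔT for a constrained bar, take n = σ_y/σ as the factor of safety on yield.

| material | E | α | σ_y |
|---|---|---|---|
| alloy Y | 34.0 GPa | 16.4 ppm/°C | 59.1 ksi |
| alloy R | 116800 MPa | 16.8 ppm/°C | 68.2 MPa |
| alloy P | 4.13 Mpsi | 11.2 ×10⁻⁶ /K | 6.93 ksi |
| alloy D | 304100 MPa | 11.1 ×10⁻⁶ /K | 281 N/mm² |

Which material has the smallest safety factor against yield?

alloy R

In consistent units (E in GPa, α in ×10⁻⁶/K, σ_y in MPa):
  alloy Y: E = 34.00, α = 16.4, σ_y = 407.5 → σ = 109 MPa, n = 3.73
  alloy R: E = 116.8, α = 16.8, σ_y = 68.20 → σ = 385 MPa, n = 0.177
  alloy P: E = 28.48, α = 11.2, σ_y = 47.78 → σ = 62.5 MPa, n = 0.764
  alloy D: E = 304.1, α = 11.1, σ_y = 281.0 → σ = 662 MPa, n = 0.425
Smallest n: alloy R with n = 0.177.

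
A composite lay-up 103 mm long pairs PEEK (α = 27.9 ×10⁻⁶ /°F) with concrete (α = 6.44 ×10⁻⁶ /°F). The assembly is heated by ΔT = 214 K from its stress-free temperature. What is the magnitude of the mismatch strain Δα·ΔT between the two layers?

PEEK: α = 27.9×10⁻⁶/°F × 9/5 = 50.2×10⁻⁶/K.
concrete: α = 6.44×10⁻⁶/°F × 9/5 = 11.6×10⁻⁶/K.
Δα = |50.2 − 11.6|×10⁻⁶/K = 38.6×10⁻⁶/K.
Mismatch strain = Δα·ΔT = 38.6×10⁻⁶ × 214.0 = 8.27×10⁻³.

8.27×10⁻³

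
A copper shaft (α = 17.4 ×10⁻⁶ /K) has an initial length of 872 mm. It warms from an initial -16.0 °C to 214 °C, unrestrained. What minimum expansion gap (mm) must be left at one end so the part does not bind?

3.49 mm

ΔT = 214 − (-16.0) = 230.0 K.
ΔL = α·L₀·ΔT = 17.4×10⁻⁶ × 872 mm × 230.0 K = 3.49 mm.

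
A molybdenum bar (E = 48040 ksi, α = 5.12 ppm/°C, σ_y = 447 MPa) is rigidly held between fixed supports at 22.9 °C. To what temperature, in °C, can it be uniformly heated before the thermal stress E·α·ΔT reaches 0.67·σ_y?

E = 48040 ksi = 331.2 GPa.
E·α·ΔT = 299.5 MPa ⇒ ΔT = 299.5 / (331.2×10³ × 5.12×10⁻⁶) = 176.6 K.
T = 22.9 + 176.6 = 199.5 °C.

199 °C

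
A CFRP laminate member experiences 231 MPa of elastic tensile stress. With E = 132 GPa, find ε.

1.75×10⁻³

ε = σ/E = 231 / 132000 = 1.75×10⁻³.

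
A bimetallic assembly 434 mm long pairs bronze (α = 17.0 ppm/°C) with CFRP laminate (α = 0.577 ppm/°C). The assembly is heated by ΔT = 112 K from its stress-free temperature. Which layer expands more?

bronze

α(bronze) = 17.0×10⁻⁶/K vs α(CFRP laminate) = 0.577×10⁻⁶/K.
Higher α expands more for the same ΔT: bronze.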